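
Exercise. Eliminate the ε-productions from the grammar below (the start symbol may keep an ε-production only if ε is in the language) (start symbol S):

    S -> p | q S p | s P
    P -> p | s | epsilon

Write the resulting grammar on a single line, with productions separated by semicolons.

S -> p | q S p | s P | s; P -> p | s

Nullable nonterminals: {P}.
ε ∉ L(G), so no ε-production is kept.
Expand every rule over subsets of its nullable positions: S → s P gives s P | s.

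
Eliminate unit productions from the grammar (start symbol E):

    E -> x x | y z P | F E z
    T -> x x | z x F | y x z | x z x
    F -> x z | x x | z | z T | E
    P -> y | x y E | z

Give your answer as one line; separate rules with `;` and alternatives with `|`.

Unit pairs: F ⇒* {E}.
For each unit pair (A, B), copy every non-unit production of B to A, then drop all unit productions.

E -> x x | y z P | F E z; T -> x x | z x F | y x z | x z x; F -> x x | y z P | F E z | x z | z | z T; P -> y | x y E | z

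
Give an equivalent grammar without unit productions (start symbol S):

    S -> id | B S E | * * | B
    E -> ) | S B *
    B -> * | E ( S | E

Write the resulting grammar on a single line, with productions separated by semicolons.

Unit pairs: B ⇒* {E}; S ⇒* {B, E}.
Replace each nonterminal's rules with the union of the non-unit rules of every nonterminal it unit-derives.

S -> * | E ( S | ) | S B * | id | B S E | * *; E -> ) | S B *; B -> * | E ( S | ) | S B *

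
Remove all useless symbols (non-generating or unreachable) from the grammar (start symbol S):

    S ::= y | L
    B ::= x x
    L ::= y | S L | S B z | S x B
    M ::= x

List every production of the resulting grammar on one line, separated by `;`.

S ::= y | L; B ::= x x; L ::= y | S L | S B z | S x B

Generating nonterminals: {B, L, M, S}.
Reachable from S after that: {B, L, S}.
Removed useless symbols: {M} and every production mentioning them.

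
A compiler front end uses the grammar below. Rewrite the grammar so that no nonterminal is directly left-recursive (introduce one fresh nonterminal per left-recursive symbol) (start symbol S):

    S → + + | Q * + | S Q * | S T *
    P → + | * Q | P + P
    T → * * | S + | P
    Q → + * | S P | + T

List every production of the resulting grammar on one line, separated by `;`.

S → + + S' | Q * + S'; P → + P' | * Q P'; T → * * | S + | P; Q → + * | S P | + T; S' → Q * S' | T * S' | ε; P' → + P P' | ε

Directly left-recursive nonterminals: S, P.
For S: α = {Q *, T *}, β = {+ +, Q * +}. Rewrite as S → β S' and S' → α S' | ε.
For P: α = {+ P}, β = {+, * Q}. Rewrite as P → β P' and P' → α P' | ε.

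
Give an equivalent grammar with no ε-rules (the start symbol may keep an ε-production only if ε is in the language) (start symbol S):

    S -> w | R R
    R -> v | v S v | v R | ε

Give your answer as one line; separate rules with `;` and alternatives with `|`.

S -> w | R R | R | ε; R -> v | v S v | v v | v R

Nullable nonterminals: {R, S}.
ε ∈ L(G) since S is nullable, so keep S → ε.
Expand every rule over subsets of its nullable positions: S → R R gives R R | R. R → v S v gives v S v | v v.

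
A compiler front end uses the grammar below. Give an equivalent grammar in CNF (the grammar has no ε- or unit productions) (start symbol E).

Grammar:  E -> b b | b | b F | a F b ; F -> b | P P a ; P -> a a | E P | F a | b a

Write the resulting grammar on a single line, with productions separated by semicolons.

E -> X1 X1 | b | X1 F | X2 Y1; F -> b | P Y2; P -> X2 X2 | E P | F X2 | X1 X2; X1 -> b; X2 -> a; Y1 -> F X1; Y2 -> P X2

Introduce a nonterminal for each terminal appearing in a rule of length ≥ 2: X1 → b, X2 → a.
Binarize each right-hand side of length ≥ 3 by chaining fresh nonterminals (Y1, Y2, …): affected rules were E → X2 F X1; F → P P X2.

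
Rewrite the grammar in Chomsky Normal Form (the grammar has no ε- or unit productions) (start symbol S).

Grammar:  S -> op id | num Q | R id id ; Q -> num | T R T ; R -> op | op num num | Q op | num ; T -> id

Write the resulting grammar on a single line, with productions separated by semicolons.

Introduce a nonterminal for each terminal appearing in a rule of length ≥ 2: X1 → op, X2 → id, X3 → num.
Binarize each right-hand side of length ≥ 3 by chaining fresh nonterminals (Y1, Y2, …): affected rules were S → R X2 X2; Q → T R T; R → X1 X3 X3.

S -> X1 X2 | X3 Q | R Y1; Q -> num | T Y2; R -> op | X1 Y3 | Q X1 | num; T -> id; X1 -> op; X2 -> id; X3 -> num; Y1 -> X2 X2; Y2 -> R T; Y3 -> X3 X3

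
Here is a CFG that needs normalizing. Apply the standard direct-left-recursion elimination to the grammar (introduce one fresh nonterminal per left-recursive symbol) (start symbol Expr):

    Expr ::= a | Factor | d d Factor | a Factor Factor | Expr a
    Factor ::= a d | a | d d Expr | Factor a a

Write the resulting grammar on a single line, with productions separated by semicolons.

Directly left-recursive nonterminals: Expr, Factor.
For Expr: α = {a}, β = {a, Factor, d d Factor, a Factor Factor}. Rewrite as Expr → β Expr1 and Expr1 → α Expr1 | ε.
For Factor: α = {a a}, β = {a d, a, d d Expr}. Rewrite as Factor → β Factor1 and Factor1 → α Factor1 | ε.

Expr ::= a Expr1 | Factor Expr1 | d d Factor Expr1 | a Factor Factor Expr1; Factor ::= a d Factor1 | a Factor1 | d d Expr Factor1; Expr1 ::= a Expr1 | ε; Factor1 ::= a a Factor1 | ε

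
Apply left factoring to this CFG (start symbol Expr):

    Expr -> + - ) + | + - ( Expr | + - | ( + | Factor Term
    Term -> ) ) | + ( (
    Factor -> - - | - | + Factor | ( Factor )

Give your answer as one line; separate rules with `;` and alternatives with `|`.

Expr -> ( + | Factor Term | + - Expr1; Term -> ) ) | + ( (; Factor -> + Factor | ( Factor ) | - Factor1; Expr1 -> ) + | ( Expr | ε; Factor1 -> - | ε

Expr has alternatives sharing prefix '+ -': factor to Expr → + - Expr1 with Expr1 → ) + | ( Expr | ε.
Factor has alternatives sharing prefix '-': factor to Factor → - Factor1 with Factor1 → - | ε.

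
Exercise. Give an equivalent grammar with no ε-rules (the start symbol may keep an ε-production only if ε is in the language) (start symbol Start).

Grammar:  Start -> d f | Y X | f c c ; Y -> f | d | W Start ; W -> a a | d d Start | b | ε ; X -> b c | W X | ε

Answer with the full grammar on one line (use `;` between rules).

Nullable nonterminals: {W, X}.
ε ∉ L(G), so no ε-production is kept.
Add the nullable-subset variants: Start → Y X gives Y X | Y. Y → W Start gives W Start | Start. X → W X gives W X | W.

Start -> d f | Y X | Y | f c c; Y -> f | d | W Start | Start; W -> a a | d d Start | b; X -> b c | W X | W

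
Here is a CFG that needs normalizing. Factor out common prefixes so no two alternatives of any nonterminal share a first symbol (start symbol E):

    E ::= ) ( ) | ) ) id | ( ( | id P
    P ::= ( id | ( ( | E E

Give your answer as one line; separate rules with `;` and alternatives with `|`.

E has alternatives sharing prefix ')': factor to E → ) E' with E' → ( ) | ) id.
P has alternatives sharing prefix '(': factor to P → ( P' with P' → id | (.

E ::= ( ( | id P | ) E'; P ::= E E | ( P'; E' ::= ( ) | ) id; P' ::= id | (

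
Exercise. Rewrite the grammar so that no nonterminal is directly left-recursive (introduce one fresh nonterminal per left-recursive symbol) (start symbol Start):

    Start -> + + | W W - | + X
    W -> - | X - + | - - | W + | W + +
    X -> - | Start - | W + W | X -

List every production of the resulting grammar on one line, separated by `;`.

Left recursion appears on W, X.
For W: α = {+, + +}, β = {-, X - +, - -}. Rewrite as W → β W1 and W1 → α W1 | ε.
For X: α = {-}, β = {-, Start -, W + W}. Rewrite as X → β X1 and X1 → α X1 | ε.

Start -> + + | W W - | + X; W -> - W1 | X - + W1 | - - W1; X -> - X1 | Start - X1 | W + W X1; W1 -> + W1 | + + W1 | epsilon; X1 -> - X1 | epsilon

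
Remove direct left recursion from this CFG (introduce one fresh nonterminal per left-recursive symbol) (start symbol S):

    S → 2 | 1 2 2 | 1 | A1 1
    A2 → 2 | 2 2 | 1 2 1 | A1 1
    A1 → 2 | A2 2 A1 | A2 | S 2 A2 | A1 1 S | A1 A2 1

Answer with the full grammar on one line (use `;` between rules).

Left recursion appears on A1.
For A1: α = {1 S, A2 1}, β = {2, A2 2 A1, A2, S 2 A2}. Rewrite as A1 → β A1' and A1' → α A1' | ε.

S → 2 | 1 2 2 | 1 | A1 1; A2 → 2 | 2 2 | 1 2 1 | A1 1; A1 → 2 A1' | A2 2 A1 A1' | A2 A1' | S 2 A2 A1'; A1' → 1 S A1' | A2 1 A1' | ε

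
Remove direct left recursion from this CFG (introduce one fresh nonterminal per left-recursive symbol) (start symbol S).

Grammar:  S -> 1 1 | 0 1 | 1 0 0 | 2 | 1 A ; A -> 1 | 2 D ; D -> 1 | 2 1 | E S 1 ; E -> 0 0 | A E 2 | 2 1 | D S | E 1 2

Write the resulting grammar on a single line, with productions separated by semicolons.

S -> 1 1 | 0 1 | 1 0 0 | 2 | 1 A; A -> 1 | 2 D; D -> 1 | 2 1 | E S 1; E -> 0 0 E' | A E 2 E' | 2 1 E' | D S E'; E' -> 1 2 E' | epsilon

Left recursion appears on E.
For E: α = {1 2}, β = {0 0, A E 2, 2 1, D S}. Rewrite as E → β E' and E' → α E' | ε.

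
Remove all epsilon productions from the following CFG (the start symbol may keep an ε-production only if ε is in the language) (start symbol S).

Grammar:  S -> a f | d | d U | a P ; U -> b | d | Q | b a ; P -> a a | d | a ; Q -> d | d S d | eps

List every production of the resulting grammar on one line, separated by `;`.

S -> a f | d | d U | a P; U -> b | d | Q | b a; P -> a a | d | a; Q -> d | d S d

The nullable symbols are {Q, U}.
ε ∉ L(G), so no ε-production is kept.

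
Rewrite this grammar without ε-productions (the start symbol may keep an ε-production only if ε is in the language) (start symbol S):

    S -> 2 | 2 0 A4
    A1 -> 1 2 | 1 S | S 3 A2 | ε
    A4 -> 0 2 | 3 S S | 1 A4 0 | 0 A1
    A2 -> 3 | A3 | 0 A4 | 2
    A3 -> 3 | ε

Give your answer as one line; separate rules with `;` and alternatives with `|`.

S -> 2 | 2 0 A4; A1 -> 1 2 | 1 S | S 3 A2 | S 3; A4 -> 0 2 | 3 S S | 1 A4 0 | 0 A1 | 0; A2 -> 3 | A3 | 0 A4 | 2; A3 -> 3

Nullable nonterminals: {A1, A2, A3}.
ε ∉ L(G), so no ε-production is kept.
For each production, add variants omitting each subset of nullable occurrences: A1 → S 3 A2 gives S 3 A2 | S 3. A4 → 0 A1 gives 0 A1 | 0.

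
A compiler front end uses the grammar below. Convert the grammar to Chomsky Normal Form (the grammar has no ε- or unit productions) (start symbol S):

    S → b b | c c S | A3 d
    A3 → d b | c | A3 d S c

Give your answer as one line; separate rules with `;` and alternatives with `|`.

Introduce a nonterminal for each terminal appearing in a rule of length ≥ 2: X1 → b, X2 → c, X3 → d.
Binarize each right-hand side of length ≥ 3 by chaining fresh nonterminals (Y1, Y2, …): affected rules were S → X2 X2 S; A3 → A3 X3 S X2.

S → X1 X1 | X2 Y1 | A3 X3; A3 → X3 X1 | c | A3 Y2; X1 → b; X2 → c; X3 → d; Y1 → X2 S; Y2 → X3 Y3; Y3 → S X2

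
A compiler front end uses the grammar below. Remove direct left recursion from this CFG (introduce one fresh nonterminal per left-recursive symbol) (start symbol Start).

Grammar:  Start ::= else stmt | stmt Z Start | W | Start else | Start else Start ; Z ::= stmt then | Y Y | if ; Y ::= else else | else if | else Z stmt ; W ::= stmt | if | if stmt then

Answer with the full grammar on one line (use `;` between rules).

Start is directly left-recursive.
For Start: α = {else, else Start}, β = {else stmt, stmt Z Start, W}. Rewrite as Start → β Start1 and Start1 → α Start1 | ε.

Start ::= else stmt Start1 | stmt Z Start Start1 | W Start1; Z ::= stmt then | Y Y | if; Y ::= else else | else if | else Z stmt; W ::= stmt | if | if stmt then; Start1 ::= else Start1 | else Start Start1 | eps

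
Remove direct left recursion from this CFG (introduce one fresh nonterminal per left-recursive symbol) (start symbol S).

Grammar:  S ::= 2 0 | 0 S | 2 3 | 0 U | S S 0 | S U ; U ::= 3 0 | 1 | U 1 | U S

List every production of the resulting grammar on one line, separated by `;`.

S ::= 2 0 S' | 0 S S' | 2 3 S' | 0 U S'; U ::= 3 0 U' | 1 U'; S' ::= S 0 S' | U S' | ε; U' ::= 1 U' | S U' | ε

Left recursion appears on S, U.
For S: α = {S 0, U}, β = {2 0, 0 S, 2 3, 0 U}. Rewrite as S → β S' and S' → α S' | ε.
For U: α = {1, S}, β = {3 0, 1}. Rewrite as U → β U' and U' → α U' | ε.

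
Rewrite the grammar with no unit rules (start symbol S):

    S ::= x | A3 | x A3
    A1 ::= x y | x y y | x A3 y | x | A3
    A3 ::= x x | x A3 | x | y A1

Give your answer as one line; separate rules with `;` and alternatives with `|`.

S ::= x | x A3 | x x | y A1; A1 ::= x y | x y y | x A3 y | x | x x | x A3 | y A1; A3 ::= x x | x A3 | x | y A1

Unit pairs: A1 ⇒* {A3}; S ⇒* {A3}.
Replace each nonterminal's rules with the union of the non-unit rules of every nonterminal it unit-derives.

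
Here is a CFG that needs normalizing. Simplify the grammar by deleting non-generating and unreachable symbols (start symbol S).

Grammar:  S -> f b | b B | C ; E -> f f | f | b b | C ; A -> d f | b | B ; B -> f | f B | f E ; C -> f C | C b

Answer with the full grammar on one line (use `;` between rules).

S -> f b | b B; E -> f f | f | b b; B -> f | f B | f E

Generating nonterminals: {A, B, E, S}.
Reachable from S after that: {B, E, S}.
Removed useless symbols: {A, C} and every production mentioning them.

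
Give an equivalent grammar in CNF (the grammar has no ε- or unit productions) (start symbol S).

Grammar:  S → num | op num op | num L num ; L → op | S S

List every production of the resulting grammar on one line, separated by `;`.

S → num | X1 Y1 | X2 Y2; L → op | S S; X1 → op; X2 → num; Y1 → X2 X1; Y2 → L X2

Introduce a nonterminal for each terminal appearing in a rule of length ≥ 2: X1 → op, X2 → num.
Binarize each right-hand side of length ≥ 3 by chaining fresh nonterminals (Y1, Y2, …): affected rules were S → X1 X2 X1; S → X2 L X2.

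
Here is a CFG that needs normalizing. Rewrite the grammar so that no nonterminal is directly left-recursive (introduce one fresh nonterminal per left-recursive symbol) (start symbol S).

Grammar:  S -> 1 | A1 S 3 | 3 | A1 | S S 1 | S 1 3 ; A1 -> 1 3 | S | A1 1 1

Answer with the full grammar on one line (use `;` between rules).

Directly left-recursive nonterminals: S, A1.
For S: α = {S 1, 1 3}, β = {1, A1 S 3, 3, A1}. Rewrite as S → β S' and S' → α S' | ε.
For A1: α = {1 1}, β = {1 3, S}. Rewrite as A1 → β A1' and A1' → α A1' | ε.

S -> 1 S' | A1 S 3 S' | 3 S' | A1 S'; A1 -> 1 3 A1' | S A1'; S' -> S 1 S' | 1 3 S' | ε; A1' -> 1 1 A1' | ε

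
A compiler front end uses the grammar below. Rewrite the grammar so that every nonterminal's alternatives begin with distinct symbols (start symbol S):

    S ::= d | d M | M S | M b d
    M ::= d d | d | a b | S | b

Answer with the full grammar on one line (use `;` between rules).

S has alternatives sharing prefix 'd': factor to S → d S' with S' → ε | M.
S has alternatives sharing prefix 'M': factor to S → M S'' with S'' → S | b d.
M has alternatives sharing prefix 'd': factor to M → d M' with M' → d | ε.

S ::= d S' | M S''; M ::= a b | S | b | d M'; S' ::= ε | M; S'' ::= S | b d; M' ::= d | ε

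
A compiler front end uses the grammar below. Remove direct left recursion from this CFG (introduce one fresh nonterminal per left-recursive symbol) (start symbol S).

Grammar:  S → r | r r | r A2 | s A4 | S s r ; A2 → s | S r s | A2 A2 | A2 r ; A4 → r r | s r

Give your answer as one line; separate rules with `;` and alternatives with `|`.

Directly left-recursive nonterminals: S, A2.
For S: α = {s r}, β = {r, r r, r A2, s A4}. Rewrite as S → β S' and S' → α S' | ε.
For A2: α = {A2, r}, β = {s, S r s}. Rewrite as A2 → β A2' and A2' → α A2' | ε.

S → r S' | r r S' | r A2 S' | s A4 S'; A2 → s A2' | S r s A2'; A4 → r r | s r; S' → s r S' | ε; A2' → A2 A2' | r A2' | ε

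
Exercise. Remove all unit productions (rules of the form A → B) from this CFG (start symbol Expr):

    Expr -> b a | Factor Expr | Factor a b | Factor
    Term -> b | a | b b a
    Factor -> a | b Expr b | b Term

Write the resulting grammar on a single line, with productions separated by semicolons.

Unit pairs: Expr ⇒* {Factor}.
For each unit pair (A, B), copy every non-unit production of B to A, then drop all unit productions.

Expr -> a | b Expr b | b Term | b a | Factor Expr | Factor a b; Term -> b | a | b b a; Factor -> a | b Expr b | b Term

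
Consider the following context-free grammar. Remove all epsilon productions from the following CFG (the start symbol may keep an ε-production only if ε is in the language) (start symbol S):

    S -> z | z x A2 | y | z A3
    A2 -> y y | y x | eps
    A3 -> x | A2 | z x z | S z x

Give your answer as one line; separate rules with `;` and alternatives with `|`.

The nullable symbols are {A2, A3}.
ε ∉ L(G), so no ε-production is kept.
Expand every rule over subsets of its nullable positions: S → z x A2 gives z x A2 | z x.

S -> z | z x A2 | z x | y | z A3; A2 -> y y | y x; A3 -> x | A2 | z x z | S z x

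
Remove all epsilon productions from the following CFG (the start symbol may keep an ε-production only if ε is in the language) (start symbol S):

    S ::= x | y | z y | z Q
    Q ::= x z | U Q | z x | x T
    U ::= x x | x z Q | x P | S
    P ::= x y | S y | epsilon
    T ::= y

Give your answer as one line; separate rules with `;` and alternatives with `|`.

S ::= x | y | z y | z Q; Q ::= x z | U Q | z x | x T; U ::= x x | x z Q | x P | x | S; P ::= x y | S y; T ::= y

Nullable nonterminals: {P}.
ε ∉ L(G), so no ε-production is kept.
Add the nullable-subset variants: U → x P gives x P | x.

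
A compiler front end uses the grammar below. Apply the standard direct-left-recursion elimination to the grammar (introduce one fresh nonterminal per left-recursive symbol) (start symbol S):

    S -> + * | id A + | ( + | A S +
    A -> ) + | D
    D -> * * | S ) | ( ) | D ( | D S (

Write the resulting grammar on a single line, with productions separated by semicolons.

Left recursion appears on D.
For D: α = {(, S (}, β = {* *, S ), ( )}. Rewrite as D → β D' and D' → α D' | ε.

S -> + * | id A + | ( + | A S +; A -> ) + | D; D -> * * D' | S ) D' | ( ) D'; D' -> ( D' | S ( D' | ε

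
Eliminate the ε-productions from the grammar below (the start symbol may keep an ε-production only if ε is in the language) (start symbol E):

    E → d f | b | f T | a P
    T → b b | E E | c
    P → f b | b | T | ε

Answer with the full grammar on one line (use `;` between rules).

E → d f | b | f T | a P | a; T → b b | E E | c; P → f b | b | T

Nullable nonterminals: {P}.
ε ∉ L(G), so no ε-production is kept.
For each production, add variants omitting each subset of nullable occurrences: E → a P gives a P | a.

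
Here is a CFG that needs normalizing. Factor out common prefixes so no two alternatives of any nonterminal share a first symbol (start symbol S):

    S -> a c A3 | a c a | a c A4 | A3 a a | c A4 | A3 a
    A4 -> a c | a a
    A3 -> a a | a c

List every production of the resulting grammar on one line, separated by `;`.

S -> c A4 | a c S' | A3 a S''; A4 -> a A4'; A3 -> a A3'; S' -> A3 | a | A4; S'' -> a | epsilon; A4' -> c | a; A3' -> a | c

S has alternatives sharing prefix 'a c': factor to S → a c S' with S' → A3 | a | A4.
S has alternatives sharing prefix 'A3 a': factor to S → A3 a S'' with S'' → a | ε.
A4 has alternatives sharing prefix 'a': factor to A4 → a A4' with A4' → c | a.
A3 has alternatives sharing prefix 'a': factor to A3 → a A3' with A3' → a | c.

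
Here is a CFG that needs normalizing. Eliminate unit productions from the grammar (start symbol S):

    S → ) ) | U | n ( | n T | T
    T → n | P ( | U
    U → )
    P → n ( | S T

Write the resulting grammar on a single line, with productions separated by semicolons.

S → ) | ) ) | n ( | n T | n | P (; T → ) | n | P (; U → ); P → n ( | S T

Unit pairs: S ⇒* {T, U}; T ⇒* {U}.
For each unit pair (A, B), copy every non-unit production of B to A, then drop all unit productions.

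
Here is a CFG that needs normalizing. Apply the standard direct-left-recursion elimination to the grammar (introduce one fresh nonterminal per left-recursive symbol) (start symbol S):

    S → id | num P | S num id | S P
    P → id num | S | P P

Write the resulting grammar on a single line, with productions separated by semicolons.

S → id S' | num P S'; P → id num P' | S P'; S' → num id S' | P S' | ε; P' → P P' | ε

S, P are directly left-recursive.
For S: α = {num id, P}, β = {id, num P}. Rewrite as S → β S' and S' → α S' | ε.
For P: α = {P}, β = {id num, S}. Rewrite as P → β P' and P' → α P' | ε.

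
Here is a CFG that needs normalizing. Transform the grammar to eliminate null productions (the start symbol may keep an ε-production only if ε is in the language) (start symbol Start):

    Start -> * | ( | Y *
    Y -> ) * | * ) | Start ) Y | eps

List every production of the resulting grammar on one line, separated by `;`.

Start -> * | ( | Y *; Y -> ) * | * ) | Start ) Y | Start )

Nullable set = {Y}.
ε ∉ L(G), so no ε-production is kept.
For each production, add variants omitting each subset of nullable occurrences: Y → Start ) Y gives Start ) Y | Start ).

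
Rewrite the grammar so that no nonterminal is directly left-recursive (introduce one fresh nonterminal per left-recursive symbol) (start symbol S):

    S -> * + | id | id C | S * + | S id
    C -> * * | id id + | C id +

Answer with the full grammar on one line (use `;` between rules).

Left recursion appears on S, C.
For S: α = {* +, id}, β = {* +, id, id C}. Rewrite as S → β S' and S' → α S' | ε.
For C: α = {id +}, β = {* *, id id +}. Rewrite as C → β C' and C' → α C' | ε.

S -> * + S' | id S' | id C S'; C -> * * C' | id id + C'; S' -> * + S' | id S' | ε; C' -> id + C' | ε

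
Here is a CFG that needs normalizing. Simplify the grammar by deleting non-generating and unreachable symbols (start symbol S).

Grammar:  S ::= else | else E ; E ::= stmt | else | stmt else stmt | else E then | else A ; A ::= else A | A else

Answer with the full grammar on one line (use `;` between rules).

Generating nonterminals: {E, S}.
Reachable from S after that: {E, S}.
Removed useless symbols: {A} and every production mentioning them.

S ::= else | else E; E ::= stmt | else | stmt else stmt | else E then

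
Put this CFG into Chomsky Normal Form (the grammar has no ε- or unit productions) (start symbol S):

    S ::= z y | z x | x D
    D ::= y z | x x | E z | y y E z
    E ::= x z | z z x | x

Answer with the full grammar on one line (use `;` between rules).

Introduce a nonterminal for each terminal appearing in a rule of length ≥ 2: X1 → z, X2 → y, X3 → x.
Binarize each right-hand side of length ≥ 3 by chaining fresh nonterminals (Y1, Y2, …): affected rules were D → X2 X2 E X1; E → X1 X1 X3.

S ::= X1 X2 | X1 X3 | X3 D; D ::= X2 X1 | X3 X3 | E X1 | X2 Y1; E ::= X3 X1 | X1 Y3 | x; X1 ::= z; X2 ::= y; X3 ::= x; Y1 ::= X2 Y2; Y2 ::= E X1; Y3 ::= X1 X3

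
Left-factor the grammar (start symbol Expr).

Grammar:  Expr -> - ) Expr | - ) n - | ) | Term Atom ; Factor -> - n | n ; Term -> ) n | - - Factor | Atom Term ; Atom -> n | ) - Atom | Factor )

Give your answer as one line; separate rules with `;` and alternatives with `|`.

Expr -> ) | Term Atom | - ) Expr1; Factor -> - n | n; Term -> ) n | - - Factor | Atom Term; Atom -> n | ) - Atom | Factor ); Expr1 -> Expr | n -

Expr has alternatives sharing prefix '- )': factor to Expr → - ) Expr1 with Expr1 → Expr | n -.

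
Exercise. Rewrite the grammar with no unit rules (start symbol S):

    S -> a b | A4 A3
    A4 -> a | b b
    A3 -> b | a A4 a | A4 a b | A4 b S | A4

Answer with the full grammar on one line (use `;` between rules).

Unit pairs: A3 ⇒* {A4}.
For each unit pair (A, B), copy every non-unit production of B to A, then drop all unit productions.

S -> a b | A4 A3; A4 -> a | b b; A3 -> a | b b | b | a A4 a | A4 a b | A4 b S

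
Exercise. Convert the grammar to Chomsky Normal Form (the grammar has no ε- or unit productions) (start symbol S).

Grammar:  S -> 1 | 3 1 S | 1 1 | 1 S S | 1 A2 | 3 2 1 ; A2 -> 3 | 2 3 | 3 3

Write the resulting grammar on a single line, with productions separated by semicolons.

S -> 1 | X1 Y1 | X2 X2 | X2 Y2 | X2 A2 | X1 Y3; A2 -> 3 | X3 X1 | X1 X1; X1 -> 3; X2 -> 1; X3 -> 2; Y1 -> X2 S; Y2 -> S S; Y3 -> X3 X2

Introduce a nonterminal for each terminal appearing in a rule of length ≥ 2: X1 → 3, X2 → 1, X3 → 2.
Binarize each right-hand side of length ≥ 3 by chaining fresh nonterminals (Y1, Y2, …): affected rules were S → X1 X2 S; S → X2 S S; S → X1 X3 X2.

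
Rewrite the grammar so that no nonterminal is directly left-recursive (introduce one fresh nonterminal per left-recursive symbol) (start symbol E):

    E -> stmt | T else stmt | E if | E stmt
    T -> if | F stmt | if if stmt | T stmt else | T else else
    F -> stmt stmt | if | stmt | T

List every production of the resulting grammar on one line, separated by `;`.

Directly left-recursive nonterminals: E, T.
For E: α = {if, stmt}, β = {stmt, T else stmt}. Rewrite as E → β E' and E' → α E' | ε.
For T: α = {stmt else, else else}, β = {if, F stmt, if if stmt}. Rewrite as T → β T' and T' → α T' | ε.

E -> stmt E' | T else stmt E'; T -> if T' | F stmt T' | if if stmt T'; F -> stmt stmt | if | stmt | T; E' -> if E' | stmt E' | ε; T' -> stmt else T' | else else T' | ε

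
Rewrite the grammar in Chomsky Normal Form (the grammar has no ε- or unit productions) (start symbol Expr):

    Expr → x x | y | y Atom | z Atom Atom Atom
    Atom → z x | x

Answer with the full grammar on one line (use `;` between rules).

Introduce a nonterminal for each terminal appearing in a rule of length ≥ 2: X1 → x, X2 → y, X3 → z.
Binarize each right-hand side of length ≥ 3 by chaining fresh nonterminals (Y1, Y2, …): affected rules were Expr → X3 Atom Atom Atom.

Expr → X1 X1 | y | X2 Atom | X3 Y1; Atom → X3 X1 | x; X1 → x; X2 → y; X3 → z; Y1 → Atom Y2; Y2 → Atom Atom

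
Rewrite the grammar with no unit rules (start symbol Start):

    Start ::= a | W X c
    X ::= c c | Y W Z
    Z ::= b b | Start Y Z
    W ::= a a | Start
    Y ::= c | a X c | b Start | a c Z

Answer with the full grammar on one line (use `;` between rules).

Unit pairs: W ⇒* {Start}.
Replace each nonterminal's rules with the union of the non-unit rules of every nonterminal it unit-derives.

Start ::= a | W X c; X ::= c c | Y W Z; Z ::= b b | Start Y Z; W ::= a | W X c | a a; Y ::= c | a X c | b Start | a c Z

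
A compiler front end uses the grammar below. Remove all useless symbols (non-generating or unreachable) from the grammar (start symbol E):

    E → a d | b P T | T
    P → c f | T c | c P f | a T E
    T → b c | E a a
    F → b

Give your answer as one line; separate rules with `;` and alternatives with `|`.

Generating nonterminals: {E, F, P, T}.
Reachable from E after that: {E, P, T}.
Removed useless symbols: {F} and every production mentioning them.

E → a d | b P T | T; P → c f | T c | c P f | a T E; T → b c | E a a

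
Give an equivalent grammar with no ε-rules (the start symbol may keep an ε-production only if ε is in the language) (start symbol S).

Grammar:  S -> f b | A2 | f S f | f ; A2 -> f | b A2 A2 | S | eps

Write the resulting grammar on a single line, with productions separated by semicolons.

S -> f b | A2 | f S f | f f | f | eps; A2 -> f | b A2 A2 | b A2 | b | S

Nullable set = {A2, S}.
ε ∈ L(G) since S is nullable, so keep S → ε.
Add the nullable-subset variants: S → f S f gives f S f | f f. A2 → b A2 A2 gives b A2 A2 | b A2 | b.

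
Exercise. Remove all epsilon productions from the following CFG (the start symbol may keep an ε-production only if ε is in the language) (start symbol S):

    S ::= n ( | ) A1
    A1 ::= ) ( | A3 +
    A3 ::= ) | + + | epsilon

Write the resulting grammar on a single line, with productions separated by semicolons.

The nullable symbols are {A3}.
ε ∉ L(G), so no ε-production is kept.
Add the nullable-subset variants: A1 → A3 + gives A3 + | +.

S ::= n ( | ) A1; A1 ::= ) ( | A3 + | +; A3 ::= ) | + +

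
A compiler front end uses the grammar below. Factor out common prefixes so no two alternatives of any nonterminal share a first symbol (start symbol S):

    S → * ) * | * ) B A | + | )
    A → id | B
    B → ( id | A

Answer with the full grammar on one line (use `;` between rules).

S has alternatives sharing prefix '* )': factor to S → * ) S' with S' → * | B A.

S → + | ) | * ) S'; A → id | B; B → ( id | A; S' → * | B A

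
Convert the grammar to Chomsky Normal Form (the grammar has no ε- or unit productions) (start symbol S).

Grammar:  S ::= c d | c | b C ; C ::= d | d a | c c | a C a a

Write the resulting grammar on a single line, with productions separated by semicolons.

Introduce a nonterminal for each terminal appearing in a rule of length ≥ 2: X1 → c, X2 → d, X3 → b, X4 → a.
Binarize each right-hand side of length ≥ 3 by chaining fresh nonterminals (Y1, Y2, …): affected rules were C → X4 C X4 X4.

S ::= X1 X2 | c | X3 C; C ::= d | X2 X4 | X1 X1 | X4 Y1; X1 ::= c; X2 ::= d; X3 ::= b; X4 ::= a; Y1 ::= C Y2; Y2 ::= X4 X4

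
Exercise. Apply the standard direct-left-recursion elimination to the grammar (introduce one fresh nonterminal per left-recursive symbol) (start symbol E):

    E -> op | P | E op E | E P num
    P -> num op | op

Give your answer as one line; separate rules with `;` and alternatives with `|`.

Directly left-recursive nonterminal: E.
For E: α = {op E, P num}, β = {op, P}. Rewrite as E → β E' and E' → α E' | ε.

E -> op E' | P E'; P -> num op | op; E' -> op E E' | P num E' | ε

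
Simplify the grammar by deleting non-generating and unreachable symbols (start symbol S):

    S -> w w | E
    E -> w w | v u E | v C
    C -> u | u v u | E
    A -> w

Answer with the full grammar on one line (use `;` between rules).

Generating nonterminals: {A, C, E, S}.
Reachable from S after that: {C, E, S}.
Removed useless symbols: {A} and every production mentioning them.

S -> w w | E; E -> w w | v u E | v C; C -> u | u v u | E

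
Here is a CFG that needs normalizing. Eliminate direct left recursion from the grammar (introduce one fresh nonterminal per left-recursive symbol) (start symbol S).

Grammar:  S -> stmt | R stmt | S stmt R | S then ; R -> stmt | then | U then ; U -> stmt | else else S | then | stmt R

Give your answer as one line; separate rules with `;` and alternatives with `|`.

S -> stmt S' | R stmt S'; R -> stmt | then | U then; U -> stmt | else else S | then | stmt R; S' -> stmt R S' | then S' | ε

Left recursion appears on S.
For S: α = {stmt R, then}, β = {stmt, R stmt}. Rewrite as S → β S' and S' → α S' | ε.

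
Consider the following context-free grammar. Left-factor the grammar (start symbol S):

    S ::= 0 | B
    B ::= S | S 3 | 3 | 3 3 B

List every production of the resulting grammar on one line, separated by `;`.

S ::= 0 | B; B ::= S B' | 3 B''; B' ::= ε | 3; B'' ::= ε | 3 B

B has alternatives sharing prefix 'S': factor to B → S B' with B' → ε | 3.
B has alternatives sharing prefix '3': factor to B → 3 B'' with B'' → ε | 3 B.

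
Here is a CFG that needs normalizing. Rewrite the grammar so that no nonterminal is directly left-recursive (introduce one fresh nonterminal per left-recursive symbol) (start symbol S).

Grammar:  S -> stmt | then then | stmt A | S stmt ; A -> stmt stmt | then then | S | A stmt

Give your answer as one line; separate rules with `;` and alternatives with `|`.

S -> stmt S' | then then S' | stmt A S'; A -> stmt stmt A' | then then A' | S A'; S' -> stmt S' | ε; A' -> stmt A' | ε

Left recursion appears on S, A.
For S: α = {stmt}, β = {stmt, then then, stmt A}. Rewrite as S → β S' and S' → α S' | ε.
For A: α = {stmt}, β = {stmt stmt, then then, S}. Rewrite as A → β A' and A' → α A' | ε.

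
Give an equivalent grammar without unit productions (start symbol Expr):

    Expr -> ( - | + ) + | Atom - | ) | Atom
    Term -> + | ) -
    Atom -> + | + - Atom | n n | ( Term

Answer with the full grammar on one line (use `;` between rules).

Unit pairs: Expr ⇒* {Atom}.
For each unit pair (A, B), copy every non-unit production of B to A, then drop all unit productions.

Expr -> + | + - Atom | n n | ( Term | ( - | + ) + | Atom - | ); Term -> + | ) -; Atom -> + | + - Atom | n n | ( Term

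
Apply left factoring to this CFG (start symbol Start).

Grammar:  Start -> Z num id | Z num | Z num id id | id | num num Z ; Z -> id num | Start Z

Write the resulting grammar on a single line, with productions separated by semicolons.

Start has alternatives sharing prefix 'Z num': factor to Start → Z num Start1 with Start1 → id | ε | id id.
Start1 has alternatives sharing prefix 'id': factor to Start1 → id Start11 with Start11 → ε | id.

Start -> id | num num Z | Z num Start1; Z -> id num | Start Z; Start1 -> ε | id Start11; Start11 -> ε | id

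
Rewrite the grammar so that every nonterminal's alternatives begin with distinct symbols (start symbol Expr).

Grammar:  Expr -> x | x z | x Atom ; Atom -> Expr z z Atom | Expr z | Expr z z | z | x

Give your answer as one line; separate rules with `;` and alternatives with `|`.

Expr has alternatives sharing prefix 'x': factor to Expr → x Expr1 with Expr1 → ε | z | Atom.
Atom has alternatives sharing prefix 'Expr z': factor to Atom → Expr z Atom1 with Atom1 → z Atom | ε | z.
Atom1 has alternatives sharing prefix 'z': factor to Atom1 → z Atom11 with Atom11 → Atom | ε.

Expr -> x Expr1; Atom -> z | x | Expr z Atom1; Expr1 -> eps | z | Atom; Atom1 -> eps | z Atom11; Atom11 -> Atom | eps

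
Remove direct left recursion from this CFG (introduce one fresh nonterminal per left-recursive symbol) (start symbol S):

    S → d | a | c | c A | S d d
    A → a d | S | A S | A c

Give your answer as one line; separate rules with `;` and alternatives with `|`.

Left recursion appears on S, A.
For S: α = {d d}, β = {d, a, c, c A}. Rewrite as S → β S' and S' → α S' | ε.
For A: α = {S, c}, β = {a d, S}. Rewrite as A → β A' and A' → α A' | ε.

S → d S' | a S' | c S' | c A S'; A → a d A' | S A'; S' → d d S' | ε; A' → S A' | c A' | ε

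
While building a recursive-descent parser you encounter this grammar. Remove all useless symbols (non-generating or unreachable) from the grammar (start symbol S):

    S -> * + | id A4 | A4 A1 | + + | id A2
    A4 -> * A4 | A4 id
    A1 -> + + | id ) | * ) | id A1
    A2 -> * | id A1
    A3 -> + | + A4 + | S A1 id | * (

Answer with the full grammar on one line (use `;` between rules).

Generating nonterminals: {A1, A2, A3, S}.
Reachable from S after that: {A1, A2, S}.
Removed useless symbols: {A3, A4} and every production mentioning them.

S -> * + | + + | id A2; A1 -> + + | id ) | * ) | id A1; A2 -> * | id A1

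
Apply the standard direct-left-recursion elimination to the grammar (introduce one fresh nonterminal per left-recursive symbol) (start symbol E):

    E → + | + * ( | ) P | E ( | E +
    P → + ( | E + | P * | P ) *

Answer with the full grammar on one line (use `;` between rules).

E → + E' | + * ( E' | ) P E'; P → + ( P' | E + P'; E' → ( E' | + E' | ε; P' → * P' | ) * P' | ε

E, P are directly left-recursive.
For E: α = {(, +}, β = {+, + * (, ) P}. Rewrite as E → β E' and E' → α E' | ε.
For P: α = {*, ) *}, β = {+ (, E +}. Rewrite as P → β P' and P' → α P' | ε.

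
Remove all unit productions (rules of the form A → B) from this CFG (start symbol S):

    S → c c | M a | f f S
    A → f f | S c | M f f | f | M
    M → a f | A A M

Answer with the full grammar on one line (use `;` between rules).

S → c c | M a | f f S; A → f f | S c | M f f | f | a f | A A M; M → a f | A A M

Unit pairs: A ⇒* {M}.
Replace each nonterminal's rules with the union of the non-unit rules of every nonterminal it unit-derives.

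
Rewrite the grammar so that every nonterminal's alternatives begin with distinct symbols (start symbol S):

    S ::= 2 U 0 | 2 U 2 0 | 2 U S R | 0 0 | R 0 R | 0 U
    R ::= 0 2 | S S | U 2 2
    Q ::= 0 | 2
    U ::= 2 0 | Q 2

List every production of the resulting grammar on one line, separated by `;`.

S has alternatives sharing prefix '2 U': factor to S → 2 U S' with S' → 0 | 2 0 | S R.
S has alternatives sharing prefix '0': factor to S → 0 S'' with S'' → 0 | U.

S ::= R 0 R | 2 U S' | 0 S''; R ::= 0 2 | S S | U 2 2; Q ::= 0 | 2; U ::= 2 0 | Q 2; S' ::= 0 | 2 0 | S R; S'' ::= 0 | U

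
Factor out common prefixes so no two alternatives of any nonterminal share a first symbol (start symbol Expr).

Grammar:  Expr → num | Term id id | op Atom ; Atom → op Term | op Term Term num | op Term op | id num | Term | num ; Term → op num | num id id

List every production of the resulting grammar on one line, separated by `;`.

Expr → num | Term id id | op Atom; Atom → id num | Term | num | op Term Atom1; Term → op num | num id id; Atom1 → ε | Term num | op

Atom has alternatives sharing prefix 'op Term': factor to Atom → op Term Atom1 with Atom1 → ε | Term num | op.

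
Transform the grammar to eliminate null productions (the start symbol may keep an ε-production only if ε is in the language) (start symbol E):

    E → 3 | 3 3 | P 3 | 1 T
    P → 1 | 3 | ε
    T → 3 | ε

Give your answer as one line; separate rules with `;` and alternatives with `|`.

The nullable symbols are {P, T}.
ε ∉ L(G), so no ε-production is kept.
For each production, add variants omitting each subset of nullable occurrences: E → 1 T gives 1 T | 1.

E → 3 | 3 3 | P 3 | 1 T | 1; P → 1 | 3; T → 3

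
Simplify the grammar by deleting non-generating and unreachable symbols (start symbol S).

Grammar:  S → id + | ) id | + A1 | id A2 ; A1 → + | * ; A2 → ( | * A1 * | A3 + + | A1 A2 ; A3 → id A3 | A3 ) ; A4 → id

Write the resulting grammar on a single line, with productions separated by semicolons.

Generating nonterminals: {A1, A2, A4, S}.
Reachable from S after that: {A1, A2, S}.
Removed useless symbols: {A3, A4} and every production mentioning them.

S → id + | ) id | + A1 | id A2; A1 → + | *; A2 → ( | * A1 * | A1 A2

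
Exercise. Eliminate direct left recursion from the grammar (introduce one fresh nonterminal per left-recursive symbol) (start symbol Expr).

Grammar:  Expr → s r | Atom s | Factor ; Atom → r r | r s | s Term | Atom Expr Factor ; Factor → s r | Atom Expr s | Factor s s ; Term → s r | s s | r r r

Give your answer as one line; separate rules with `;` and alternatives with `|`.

Expr → s r | Atom s | Factor; Atom → r r Atom1 | r s Atom1 | s Term Atom1; Factor → s r Factor1 | Atom Expr s Factor1; Term → s r | s s | r r r; Atom1 → Expr Factor Atom1 | ε; Factor1 → s s Factor1 | ε

Atom, Factor are directly left-recursive.
For Atom: α = {Expr Factor}, β = {r r, r s, s Term}. Rewrite as Atom → β Atom1 and Atom1 → α Atom1 | ε.
For Factor: α = {s s}, β = {s r, Atom Expr s}. Rewrite as Factor → β Factor1 and Factor1 → α Factor1 | ε.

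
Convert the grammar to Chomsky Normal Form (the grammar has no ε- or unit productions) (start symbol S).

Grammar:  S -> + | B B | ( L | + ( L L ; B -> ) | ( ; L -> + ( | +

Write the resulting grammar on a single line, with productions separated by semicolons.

Introduce a nonterminal for each terminal appearing in a rule of length ≥ 2: X1 → (, X2 → +.
Binarize each right-hand side of length ≥ 3 by chaining fresh nonterminals (Y1, Y2, …): affected rules were S → X2 X1 L L.

S -> + | B B | X1 L | X2 Y1; B -> ) | (; L -> X2 X1 | +; X1 -> (; X2 -> +; Y1 -> X1 Y2; Y2 -> L L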